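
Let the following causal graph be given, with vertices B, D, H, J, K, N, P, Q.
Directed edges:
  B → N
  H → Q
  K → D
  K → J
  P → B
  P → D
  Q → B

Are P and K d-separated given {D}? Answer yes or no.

No — P and K are d-connected given {D}.

Bayes-Ball from P | {D} reaches {B,J,K,N}.
K ∈ reach(P|{D}) ⇒ P ⊥̸ K | {D}.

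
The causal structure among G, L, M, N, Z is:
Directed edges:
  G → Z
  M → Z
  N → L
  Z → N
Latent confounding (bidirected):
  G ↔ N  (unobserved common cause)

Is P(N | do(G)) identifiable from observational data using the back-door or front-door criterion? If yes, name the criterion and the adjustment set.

desc(G)\{G}={L,N,Z}; candidates ⊆ {M}.
G↔N: latent back-door arc(s) into G.
size 0: {}; under {} G still reaches {L,N} ∋ N.
size 1: {M}; under {M} G still reaches {L,N} ∋ N.
G↔N cannot be blocked by any observed set — no back-door set.
{Z}: (i) intercepts every directed G→N path; (ii) no back-door G→{Z}; (iii) {G} blocks every back-door {Z}→N. Front-door holds.
P(N|do(G)) = Σ_{Z} P(Z|G) Σ_{G'} P(N|Z,G')P(G').

P(N|do(G)): frontdoor, adjust for {Z}.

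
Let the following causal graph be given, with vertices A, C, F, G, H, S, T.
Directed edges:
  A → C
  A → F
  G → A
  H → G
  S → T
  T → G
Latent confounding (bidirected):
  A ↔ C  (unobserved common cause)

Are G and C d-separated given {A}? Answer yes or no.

No — G and C are d-connected given {A}.

Bayes-Ball from G | {A} reaches {C,H,S,T}.
C ∈ reach(G|{A}) ⇒ G ⊥̸ C | {A}.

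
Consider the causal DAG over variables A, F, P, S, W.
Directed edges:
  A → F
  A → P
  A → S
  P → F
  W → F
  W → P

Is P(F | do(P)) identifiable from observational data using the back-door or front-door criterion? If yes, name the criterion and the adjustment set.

P(F|do(P)): backdoor, adjust for {A, W}.

desc(P)\{P}={F}; candidates ⊆ {A,S,W}.
size 0: {}; under {} P still reaches {A,F,S,W} ∋ F.
size 1: {A}, {S}, {W}; under {A} P still reaches {F,W} ∋ F.
{A,W}: P⊥F given {A,W} in G with P→· removed — back-door holds.
P(F|do(P)) = Σ_{A,W} P(F|P,A,W)·P(A,W).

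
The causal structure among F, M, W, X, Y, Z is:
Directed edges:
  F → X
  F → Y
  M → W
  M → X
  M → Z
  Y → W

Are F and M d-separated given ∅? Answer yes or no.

Bayes-Ball from F | ∅ reaches {W,X,Y}.
M ∉ reach(F|∅) ⇒ F ⊥ M | ∅.

Yes — F ⊥ M | ∅.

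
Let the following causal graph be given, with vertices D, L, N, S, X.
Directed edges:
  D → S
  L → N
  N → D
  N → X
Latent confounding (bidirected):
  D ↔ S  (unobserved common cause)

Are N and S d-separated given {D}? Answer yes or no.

No — N and S are d-connected given {D}.

Bayes-Ball from N | {D} reaches {L,S,X}.
S ∈ reach(N|{D}) ⇒ N ⊥̸ S | {D}.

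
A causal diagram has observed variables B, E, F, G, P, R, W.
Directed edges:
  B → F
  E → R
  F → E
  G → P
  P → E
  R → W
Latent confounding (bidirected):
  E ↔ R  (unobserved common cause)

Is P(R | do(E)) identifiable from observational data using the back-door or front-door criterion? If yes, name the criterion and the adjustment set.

P(R|do(E)): not identifiable (no BD/FD set).

desc(E)\{E}={R,W}; candidates ⊆ {B,F,G,P}.
E↔R: latent back-door arc(s) into E.
size 0: {}; under {} E still reaches {B,F,G,P,R,W} ∋ R.
size 1: {B}, {F}, {G} …(+1); under {B} E still reaches {F,G,P,R,W} ∋ R.
size 2: {B,F}, {B,G}, {B,P} …(+3); under {B,F} E still reaches {G,P,R,W} ∋ R.
E↔R cannot be blocked by any observed set — no back-door set.
No mediator lies on a directed E→…→R path.
Neither criterion identifies P(R|do(E)) in this graph.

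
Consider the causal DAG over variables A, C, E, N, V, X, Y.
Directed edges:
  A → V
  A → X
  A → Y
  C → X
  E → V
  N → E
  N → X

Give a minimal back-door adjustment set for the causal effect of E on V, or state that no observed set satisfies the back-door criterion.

E→V: minimal back-door set ∅.

desc(E)\{E}={V}; candidates ⊆ {A,C,N,X,Y}.
∅: E⊥V given ∅ in G with E→· removed — back-door holds.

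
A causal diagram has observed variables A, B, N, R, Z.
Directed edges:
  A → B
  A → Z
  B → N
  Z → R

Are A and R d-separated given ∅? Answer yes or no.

No — A and R are d-connected given ∅.

Bayes-Ball from A | ∅ reaches {B,N,R,Z}.
R ∈ reach(A|∅) ⇒ A ⊥̸ R | ∅.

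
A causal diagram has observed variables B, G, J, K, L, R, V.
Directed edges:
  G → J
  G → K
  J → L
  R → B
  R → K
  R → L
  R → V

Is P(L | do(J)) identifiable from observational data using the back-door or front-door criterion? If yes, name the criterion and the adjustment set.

P(L|do(J)): backdoor, adjust for ∅.

desc(J)\{J}={L}; candidates ⊆ {B,G,K,R,V}.
∅: J⊥L given ∅ in G with J→· removed — back-door holds.
P(L|do(J)) = P(L|J) — no adjustment needed.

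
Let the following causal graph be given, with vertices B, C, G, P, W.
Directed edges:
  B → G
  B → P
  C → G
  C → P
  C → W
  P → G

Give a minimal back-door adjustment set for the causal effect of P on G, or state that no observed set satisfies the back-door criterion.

P→G: minimal back-door set {B, C}.

desc(P)\{P}={G}; candidates ⊆ {B,C,W}.
size 0: {}; under {} P still reaches {B,C,G,W} ∋ G.
size 1: {B}, {C}, {W}; under {B} P still reaches {C,G,W} ∋ G.
{B,C}: P⊥G given {B,C} in G with P→· removed — back-door holds.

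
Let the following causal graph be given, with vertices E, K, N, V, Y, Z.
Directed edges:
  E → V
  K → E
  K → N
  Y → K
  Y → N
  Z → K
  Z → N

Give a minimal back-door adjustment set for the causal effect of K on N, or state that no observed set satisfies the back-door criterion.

desc(K)\{K}={E,N,V}; candidates ⊆ {Y,Z}.
size 0: {}; under {} K still reaches {N,Y,Z} ∋ N.
size 1: {Y}, {Z}; under {Y} K still reaches {N,Z} ∋ N.
{Y,Z}: K⊥N given {Y,Z} in G with K→· removed — back-door holds.

K→N: minimal back-door set {Y, Z}.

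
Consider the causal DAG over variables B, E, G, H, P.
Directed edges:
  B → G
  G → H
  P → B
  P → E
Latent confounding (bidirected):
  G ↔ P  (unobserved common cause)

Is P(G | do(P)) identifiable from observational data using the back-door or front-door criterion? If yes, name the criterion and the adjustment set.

P(G|do(P)): frontdoor, adjust for {B}.

desc(P)\{P}={B,E,G,H}; candidates ⊆ {—}.
P↔G: latent back-door arc(s) into P.
size 0: {}; under {} P still reaches {G,H} ∋ G.
P↔G cannot be blocked by any observed set — no back-door set.
{B}: (i) intercepts every directed P→G path; (ii) no back-door P→{B}; (iii) {P} blocks every back-door {B}→G. Front-door holds.
P(G|do(P)) = Σ_{B} P(B|P) Σ_{P'} P(G|B,P')P(P').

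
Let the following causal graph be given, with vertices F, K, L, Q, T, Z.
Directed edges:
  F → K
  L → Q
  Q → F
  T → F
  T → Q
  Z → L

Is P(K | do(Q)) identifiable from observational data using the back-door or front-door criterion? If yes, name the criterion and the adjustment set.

desc(Q)\{Q}={F,K}; candidates ⊆ {L,T,Z}.
size 0: {}; under {} Q still reaches {F,K,L,T,Z} ∋ K.
{T}: Q⊥K given {T} in G with Q→· removed — back-door holds.
P(K|do(Q)) = Σ_{T} P(K|Q,T)·P(T).

P(K|do(Q)): backdoor, adjust for {T}.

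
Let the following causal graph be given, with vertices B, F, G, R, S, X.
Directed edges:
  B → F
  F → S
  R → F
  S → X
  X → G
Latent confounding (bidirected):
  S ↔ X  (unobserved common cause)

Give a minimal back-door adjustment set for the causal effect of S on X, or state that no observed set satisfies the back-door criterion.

desc(S)\{S}={G,X}; candidates ⊆ {B,F,R}.
S↔X: latent back-door arc(s) into S.
size 0: {}; under {} S still reaches {B,F,G,R,X} ∋ X.
size 1: {B}, {F}, {R}; under {B} S still reaches {F,G,R,X} ∋ X.
size 2: {B,F}, {B,R}, {F,R}; under {B,F} S still reaches {G,X} ∋ X.
S↔X cannot be blocked by any observed set — no back-door set.

S→X: no observed back-door set.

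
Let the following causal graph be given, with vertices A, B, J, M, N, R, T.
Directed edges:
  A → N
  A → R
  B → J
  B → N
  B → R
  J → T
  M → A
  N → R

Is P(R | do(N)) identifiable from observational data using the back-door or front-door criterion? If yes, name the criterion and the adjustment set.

P(R|do(N)): backdoor, adjust for {A, B}.

desc(N)\{N}={R}; candidates ⊆ {A,B,J,M,T}.
size 0: {}; under {} N still reaches {A,B,J,M,R,T} ∋ R.
size 1: {A}, {B}, {J} …(+2); under {A} N still reaches {B,J,R,T} ∋ R.
{A,B}: N⊥R given {A,B} in G with N→· removed — back-door holds.
P(R|do(N)) = Σ_{A,B} P(R|N,A,B)·P(A,B).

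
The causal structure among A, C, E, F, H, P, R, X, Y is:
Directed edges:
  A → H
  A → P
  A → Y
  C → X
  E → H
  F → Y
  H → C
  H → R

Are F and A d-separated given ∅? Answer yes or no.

Bayes-Ball from F | ∅ reaches {Y}.
A ∉ reach(F|∅) ⇒ F ⊥ A | ∅.

Yes — F ⊥ A | ∅.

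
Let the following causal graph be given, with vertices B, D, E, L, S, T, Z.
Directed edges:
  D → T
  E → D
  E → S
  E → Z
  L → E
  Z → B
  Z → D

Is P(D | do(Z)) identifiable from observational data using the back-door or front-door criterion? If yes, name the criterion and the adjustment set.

P(D|do(Z)): backdoor, adjust for {E}.

desc(Z)\{Z}={B,D,T}; candidates ⊆ {E,L,S}.
size 0: {}; under {} Z still reaches {D,E,L,S,T} ∋ D.
{E}: Z⊥D given {E} in G with Z→· removed — back-door holds.
P(D|do(Z)) = Σ_{E} P(D|Z,E)·P(E).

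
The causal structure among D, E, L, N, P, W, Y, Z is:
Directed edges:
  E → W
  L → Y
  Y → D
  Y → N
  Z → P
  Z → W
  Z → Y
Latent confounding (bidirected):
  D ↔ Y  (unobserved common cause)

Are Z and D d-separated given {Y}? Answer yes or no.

No — Z and D are d-connected given {Y}.

Bayes-Ball from Z | {Y} reaches {D,L,P,W}.
D ∈ reach(Z|{Y}) ⇒ Z ⊥̸ D | {Y}.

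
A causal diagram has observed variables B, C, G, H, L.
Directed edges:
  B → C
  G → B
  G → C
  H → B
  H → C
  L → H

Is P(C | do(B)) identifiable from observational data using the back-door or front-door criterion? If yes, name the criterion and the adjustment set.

P(C|do(B)): backdoor, adjust for {G, H}.

desc(B)\{B}={C}; candidates ⊆ {G,H,L}.
size 0: {}; under {} B still reaches {C,G,H,L} ∋ C.
size 1: {G}, {H}, {L}; under {G} B still reaches {C,H,L} ∋ C.
{G,H}: B⊥C given {G,H} in G with B→· removed — back-door holds.
P(C|do(B)) = Σ_{G,H} P(C|B,G,H)·P(G,H).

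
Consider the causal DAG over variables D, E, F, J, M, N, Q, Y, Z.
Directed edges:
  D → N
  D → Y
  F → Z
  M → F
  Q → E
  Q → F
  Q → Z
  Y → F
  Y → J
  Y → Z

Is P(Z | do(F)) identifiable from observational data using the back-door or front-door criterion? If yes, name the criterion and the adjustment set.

P(Z|do(F)): backdoor, adjust for {Q, Y}.

desc(F)\{F}={Z}; candidates ⊆ {D,E,J,M,N,Q,Y}.
size 0: {}; under {} F still reaches {D,E,J,M,N,Q,Y,Z} ∋ Z.
size 1: {D}, {E}, {J} …(+4); under {D} F still reaches {E,J,M,Q,Y,Z} ∋ Z.
{Q,Y}: F⊥Z given {Q,Y} in G with F→· removed — back-door holds.
P(Z|do(F)) = Σ_{Q,Y} P(Z|F,Q,Y)·P(Q,Y).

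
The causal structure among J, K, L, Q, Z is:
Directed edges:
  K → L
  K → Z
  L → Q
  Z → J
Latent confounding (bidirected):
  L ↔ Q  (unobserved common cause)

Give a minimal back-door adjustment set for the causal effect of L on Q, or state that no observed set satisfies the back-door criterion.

desc(L)\{L}={Q}; candidates ⊆ {J,K,Z}.
L↔Q: latent back-door arc(s) into L.
size 0: {}; under {} L still reaches {J,K,Q,Z} ∋ Q.
size 1: {J}, {K}, {Z}; under {J} L still reaches {K,Q,Z} ∋ Q.
size 2: {J,K}, {J,Z}, {K,Z}; under {J,K} L still reaches {Q} ∋ Q.
L↔Q cannot be blocked by any observed set — no back-door set.

L→Q: no observed back-door set.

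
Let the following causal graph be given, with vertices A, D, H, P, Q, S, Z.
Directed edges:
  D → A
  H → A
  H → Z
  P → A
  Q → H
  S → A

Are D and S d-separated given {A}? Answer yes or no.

No — D and S are d-connected given {A}.

Bayes-Ball from D | {A} reaches {H,P,Q,S,Z}.
S ∈ reach(D|{A}) ⇒ D ⊥̸ S | {A}.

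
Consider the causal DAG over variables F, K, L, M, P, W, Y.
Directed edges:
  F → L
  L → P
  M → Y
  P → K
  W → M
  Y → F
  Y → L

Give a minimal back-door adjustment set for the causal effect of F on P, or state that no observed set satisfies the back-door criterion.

F→P: minimal back-door set {Y}.

desc(F)\{F}={K,L,P}; candidates ⊆ {M,W,Y}.
size 0: {}; under {} F still reaches {K,L,M,P,W,Y} ∋ P.
{Y}: F⊥P given {Y} in G with F→· removed — back-door holds.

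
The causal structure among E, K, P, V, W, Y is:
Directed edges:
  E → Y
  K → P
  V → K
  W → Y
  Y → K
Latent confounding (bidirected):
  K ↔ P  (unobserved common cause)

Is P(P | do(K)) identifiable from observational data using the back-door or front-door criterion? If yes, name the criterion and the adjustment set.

desc(K)\{K}={P}; candidates ⊆ {E,V,W,Y}.
K↔P: latent back-door arc(s) into K.
size 0: {}; under {} K still reaches {E,P,V,W,Y} ∋ P.
size 1: {E}, {V}, {W} …(+1); under {E} K still reaches {P,V,W,Y} ∋ P.
size 2: {E,V}, {E,W}, {E,Y} …(+3); under {E,V} K still reaches {P,W,Y} ∋ P.
K↔P cannot be blocked by any observed set — no back-door set.
No mediator lies on a directed K→…→P path.
Neither criterion identifies P(P|do(K)) in this graph.

P(P|do(K)): not identifiable (no BD/FD set).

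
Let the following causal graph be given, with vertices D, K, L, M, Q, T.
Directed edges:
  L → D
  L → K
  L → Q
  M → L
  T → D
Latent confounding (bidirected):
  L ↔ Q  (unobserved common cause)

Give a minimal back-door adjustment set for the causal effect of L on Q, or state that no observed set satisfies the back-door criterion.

desc(L)\{L}={D,K,Q}; candidates ⊆ {M,T}.
L↔Q: latent back-door arc(s) into L.
size 0: {}; under {} L still reaches {M,Q} ∋ Q.
size 1: {M}, {T}; under {M} L still reaches {Q} ∋ Q.
size 2: {M,T}; under {M,T} L still reaches {Q} ∋ Q.
L↔Q cannot be blocked by any observed set — no back-door set.

L→Q: no observed back-door set.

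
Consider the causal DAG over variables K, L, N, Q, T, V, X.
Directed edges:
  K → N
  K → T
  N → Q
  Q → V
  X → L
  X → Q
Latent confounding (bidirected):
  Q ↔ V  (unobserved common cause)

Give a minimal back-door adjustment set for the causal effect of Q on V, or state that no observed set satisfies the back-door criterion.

Q→V: no observed back-door set.

desc(Q)\{Q}={V}; candidates ⊆ {K,L,N,T,X}.
Q↔V: latent back-door arc(s) into Q.
size 0: {}; under {} Q still reaches {K,L,N,T,V,X} ∋ V.
size 1: {K}, {L}, {N} …(+2); under {K} Q still reaches {L,N,V,X} ∋ V.
size 2: {K,L}, {K,N}, {K,T} …(+7); under {K,L} Q still reaches {N,V,X} ∋ V.
Q↔V cannot be blocked by any observed set — no back-door set.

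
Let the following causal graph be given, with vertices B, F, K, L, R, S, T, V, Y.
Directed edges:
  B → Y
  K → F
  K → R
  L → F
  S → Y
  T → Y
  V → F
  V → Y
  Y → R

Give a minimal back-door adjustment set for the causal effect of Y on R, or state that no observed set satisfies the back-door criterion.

desc(Y)\{Y}={R}; candidates ⊆ {B,F,K,L,S,T,V}.
∅: Y⊥R given ∅ in G with Y→· removed — back-door holds.

Y→R: minimal back-door set ∅.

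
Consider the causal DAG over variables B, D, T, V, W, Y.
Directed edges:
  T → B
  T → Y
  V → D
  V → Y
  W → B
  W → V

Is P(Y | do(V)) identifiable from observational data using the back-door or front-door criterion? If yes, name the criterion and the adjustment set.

P(Y|do(V)): backdoor, adjust for ∅.

desc(V)\{V}={D,Y}; candidates ⊆ {B,T,W}.
∅: V⊥Y given ∅ in G with V→· removed — back-door holds.
P(Y|do(V)) = P(Y|V) — no adjustment needed.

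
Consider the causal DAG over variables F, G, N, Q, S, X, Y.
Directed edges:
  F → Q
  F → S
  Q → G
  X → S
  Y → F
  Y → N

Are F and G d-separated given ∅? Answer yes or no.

Bayes-Ball from F | ∅ reaches {G,N,Q,S,Y}.
G ∈ reach(F|∅) ⇒ F ⊥̸ G | ∅.

No — F and G are d-connected given ∅.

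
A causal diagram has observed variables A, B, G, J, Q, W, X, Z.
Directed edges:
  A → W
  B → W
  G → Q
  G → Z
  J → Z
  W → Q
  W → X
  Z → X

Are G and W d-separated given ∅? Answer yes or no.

Bayes-Ball from G | ∅ reaches {Q,X,Z}.
W ∉ reach(G|∅) ⇒ G ⊥ W | ∅.

Yes — G ⊥ W | ∅.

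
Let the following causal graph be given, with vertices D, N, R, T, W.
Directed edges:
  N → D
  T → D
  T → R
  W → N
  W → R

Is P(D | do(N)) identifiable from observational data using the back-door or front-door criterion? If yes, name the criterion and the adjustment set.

desc(N)\{N}={D}; candidates ⊆ {R,T,W}.
∅: N⊥D given ∅ in G with N→· removed — back-door holds.
P(D|do(N)) = P(D|N) — no adjustment needed.

P(D|do(N)): backdoor, adjust for ∅.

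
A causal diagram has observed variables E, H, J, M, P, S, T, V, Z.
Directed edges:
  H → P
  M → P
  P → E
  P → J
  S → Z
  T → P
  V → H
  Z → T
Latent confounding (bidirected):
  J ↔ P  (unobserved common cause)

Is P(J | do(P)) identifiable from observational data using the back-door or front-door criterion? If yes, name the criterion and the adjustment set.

desc(P)\{P}={E,J}; candidates ⊆ {H,M,S,T,V,Z}.
P↔J: latent back-door arc(s) into P.
size 0: {}; under {} P still reaches {H,J,M,S,T,V,Z} ∋ J.
size 1: {H}, {M}, {S} …(+3); under {H} P still reaches {J,M,S,T,Z} ∋ J.
size 2: {H,M}, {H,S}, {H,T} …(+12); under {H,M} P still reaches {J,S,T,Z} ∋ J.
P↔J cannot be blocked by any observed set — no back-door set.
No mediator lies on a directed P→…→J path.
Neither criterion identifies P(J|do(P)) in this graph.

P(J|do(P)): not identifiable (no BD/FD set).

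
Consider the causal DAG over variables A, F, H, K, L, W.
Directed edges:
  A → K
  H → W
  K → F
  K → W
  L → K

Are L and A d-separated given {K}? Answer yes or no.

No — L and A are d-connected given {K}.

Bayes-Ball from L | {K} reaches {A}.
A ∈ reach(L|{K}) ⇒ L ⊥̸ A | {K}.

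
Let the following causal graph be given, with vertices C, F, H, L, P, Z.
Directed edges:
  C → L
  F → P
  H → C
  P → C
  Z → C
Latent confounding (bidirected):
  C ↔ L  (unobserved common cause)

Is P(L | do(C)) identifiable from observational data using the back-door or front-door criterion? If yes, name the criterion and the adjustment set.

desc(C)\{C}={L}; candidates ⊆ {F,H,P,Z}.
C↔L: latent back-door arc(s) into C.
size 0: {}; under {} C still reaches {F,H,L,P,Z} ∋ L.
size 1: {F}, {H}, {P} …(+1); under {F} C still reaches {H,L,P,Z} ∋ L.
size 2: {F,H}, {F,P}, {F,Z} …(+3); under {F,H} C still reaches {L,P,Z} ∋ L.
C↔L cannot be blocked by any observed set — no back-door set.
No mediator lies on a directed C→…→L path.
Neither criterion identifies P(L|do(C)) in this graph.

P(L|do(C)): not identifiable (no BD/FD set).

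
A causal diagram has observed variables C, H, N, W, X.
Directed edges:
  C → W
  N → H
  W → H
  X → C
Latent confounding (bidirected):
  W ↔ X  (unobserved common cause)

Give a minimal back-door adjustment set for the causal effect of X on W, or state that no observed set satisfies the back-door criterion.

X→W: no observed back-door set.

desc(X)\{X}={C,H,W}; candidates ⊆ {N}.
X↔W: latent back-door arc(s) into X.
size 0: {}; under {} X still reaches {H,W} ∋ W.
size 1: {N}; under {N} X still reaches {H,W} ∋ W.
X↔W cannot be blocked by any observed set — no back-door set.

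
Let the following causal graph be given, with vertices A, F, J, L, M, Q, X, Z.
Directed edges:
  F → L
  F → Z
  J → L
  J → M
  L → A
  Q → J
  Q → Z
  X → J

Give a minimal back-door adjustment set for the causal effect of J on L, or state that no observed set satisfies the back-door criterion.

desc(J)\{J}={A,L,M}; candidates ⊆ {F,Q,X,Z}.
∅: J⊥L given ∅ in G with J→· removed — back-door holds.

J→L: minimal back-door set ∅.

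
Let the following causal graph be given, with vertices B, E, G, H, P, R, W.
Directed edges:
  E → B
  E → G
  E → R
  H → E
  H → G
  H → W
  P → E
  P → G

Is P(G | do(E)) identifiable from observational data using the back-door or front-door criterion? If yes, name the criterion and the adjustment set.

desc(E)\{E}={B,G,R}; candidates ⊆ {H,P,W}.
size 0: {}; under {} E still reaches {G,H,P,W} ∋ G.
size 1: {H}, {P}, {W}; under {H} E still reaches {G,P} ∋ G.
{H,P}: E⊥G given {H,P} in G with E→· removed — back-door holds.
P(G|do(E)) = Σ_{H,P} P(G|E,H,P)·P(H,P).

P(G|do(E)): backdoor, adjust for {H, P}.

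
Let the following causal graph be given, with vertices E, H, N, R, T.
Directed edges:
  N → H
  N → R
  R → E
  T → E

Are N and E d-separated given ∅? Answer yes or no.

Bayes-Ball from N | ∅ reaches {E,H,R}.
E ∈ reach(N|∅) ⇒ N ⊥̸ E | ∅.

No — N and E are d-connected given ∅.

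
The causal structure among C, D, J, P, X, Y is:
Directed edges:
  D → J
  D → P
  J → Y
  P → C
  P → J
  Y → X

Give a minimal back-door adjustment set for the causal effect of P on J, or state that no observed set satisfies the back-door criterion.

desc(P)\{P}={C,J,X,Y}; candidates ⊆ {D}.
size 0: {}; under {} P still reaches {D,J,X,Y} ∋ J.
{D}: P⊥J given {D} in G with P→· removed — back-door holds.

P→J: minimal back-door set {D}.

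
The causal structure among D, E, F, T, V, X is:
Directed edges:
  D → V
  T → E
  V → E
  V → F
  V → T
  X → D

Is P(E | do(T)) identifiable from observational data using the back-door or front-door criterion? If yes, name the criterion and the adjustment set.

P(E|do(T)): backdoor, adjust for {V}.

desc(T)\{T}={E}; candidates ⊆ {D,F,V,X}.
size 0: {}; under {} T still reaches {D,E,F,V,X} ∋ E.
{V}: T⊥E given {V} in G with T→· removed — back-door holds.
P(E|do(T)) = Σ_{V} P(E|T,V)·P(V).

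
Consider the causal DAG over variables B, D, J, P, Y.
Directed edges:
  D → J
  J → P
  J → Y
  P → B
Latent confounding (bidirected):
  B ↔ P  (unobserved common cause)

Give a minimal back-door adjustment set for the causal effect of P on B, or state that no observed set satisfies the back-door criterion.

P→B: no observed back-door set.

desc(P)\{P}={B}; candidates ⊆ {D,J,Y}.
P↔B: latent back-door arc(s) into P.
size 0: {}; under {} P still reaches {B,D,J,Y} ∋ B.
size 1: {D}, {J}, {Y}; under {D} P still reaches {B,J,Y} ∋ B.
size 2: {D,J}, {D,Y}, {J,Y}; under {D,J} P still reaches {B} ∋ B.
P↔B cannot be blocked by any observed set — no back-door set.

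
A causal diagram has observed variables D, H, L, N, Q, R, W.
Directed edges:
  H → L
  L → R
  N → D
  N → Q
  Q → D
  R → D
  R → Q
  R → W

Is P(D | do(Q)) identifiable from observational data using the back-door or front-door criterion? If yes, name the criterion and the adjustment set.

desc(Q)\{Q}={D}; candidates ⊆ {H,L,N,R,W}.
size 0: {}; under {} Q still reaches {D,H,L,N,R,W} ∋ D.
size 1: {H}, {L}, {N} …(+2); under {H} Q still reaches {D,L,N,R,W} ∋ D.
{N,R}: Q⊥D given {N,R} in G with Q→· removed — back-door holds.
P(D|do(Q)) = Σ_{N,R} P(D|Q,N,R)·P(N,R).

P(D|do(Q)): backdoor, adjust for {N, R}.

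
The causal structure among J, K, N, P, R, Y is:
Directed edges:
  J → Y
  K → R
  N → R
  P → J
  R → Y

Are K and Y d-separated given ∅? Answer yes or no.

No — K and Y are d-connected given ∅.

Bayes-Ball from K | ∅ reaches {R,Y}.
Y ∈ reach(K|∅) ⇒ K ⊥̸ Y | ∅.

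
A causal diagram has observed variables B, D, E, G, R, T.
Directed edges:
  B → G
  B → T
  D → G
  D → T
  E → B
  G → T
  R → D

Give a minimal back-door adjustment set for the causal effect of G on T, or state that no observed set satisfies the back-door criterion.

desc(G)\{G}={T}; candidates ⊆ {B,D,E,R}.
size 0: {}; under {} G still reaches {B,D,E,R,T} ∋ T.
size 1: {B}, {D}, {E} …(+1); under {B} G still reaches {D,R,T} ∋ T.
{B,D}: G⊥T given {B,D} in G with G→· removed — back-door holds.

G→T: minimal back-door set {B, D}.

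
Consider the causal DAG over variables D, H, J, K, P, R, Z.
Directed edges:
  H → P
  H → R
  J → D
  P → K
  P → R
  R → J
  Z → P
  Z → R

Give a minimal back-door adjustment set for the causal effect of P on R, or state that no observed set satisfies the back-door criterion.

P→R: minimal back-door set {H, Z}.

desc(P)\{P}={D,J,K,R}; candidates ⊆ {H,Z}.
size 0: {}; under {} P still reaches {D,H,J,R,Z} ∋ R.
size 1: {H}, {Z}; under {H} P still reaches {D,J,R,Z} ∋ R.
{H,Z}: P⊥R given {H,Z} in G with P→· removed — back-door holds.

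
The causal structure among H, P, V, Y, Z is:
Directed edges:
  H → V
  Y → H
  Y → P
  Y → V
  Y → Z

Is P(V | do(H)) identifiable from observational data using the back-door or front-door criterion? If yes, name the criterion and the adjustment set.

desc(H)\{H}={V}; candidates ⊆ {P,Y,Z}.
size 0: {}; under {} H still reaches {P,V,Y,Z} ∋ V.
{Y}: H⊥V given {Y} in G with H→· removed — back-door holds.
P(V|do(H)) = Σ_{Y} P(V|H,Y)·P(Y).

P(V|do(H)): backdoor, adjust for {Y}.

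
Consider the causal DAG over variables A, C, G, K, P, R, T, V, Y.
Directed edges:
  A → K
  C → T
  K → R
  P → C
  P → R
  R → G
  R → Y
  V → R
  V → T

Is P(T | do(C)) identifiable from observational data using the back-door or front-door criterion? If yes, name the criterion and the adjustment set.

desc(C)\{C}={T}; candidates ⊆ {A,G,K,P,R,V,Y}.
∅: C⊥T given ∅ in G with C→· removed — back-door holds.
P(T|do(C)) = P(T|C) — no adjustment needed.

P(T|do(C)): backdoor, adjust for ∅.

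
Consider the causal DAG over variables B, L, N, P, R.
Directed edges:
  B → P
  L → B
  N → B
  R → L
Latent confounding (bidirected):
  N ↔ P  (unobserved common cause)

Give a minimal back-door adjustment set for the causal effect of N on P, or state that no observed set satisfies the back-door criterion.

N→P: no observed back-door set.

desc(N)\{N}={B,P}; candidates ⊆ {L,R}.
N↔P: latent back-door arc(s) into N.
size 0: {}; under {} N still reaches {P} ∋ P.
size 1: {L}, {R}; under {L} N still reaches {P} ∋ P.
size 2: {L,R}; under {L,R} N still reaches {P} ∋ P.
N↔P cannot be blocked by any observed set — no back-door set.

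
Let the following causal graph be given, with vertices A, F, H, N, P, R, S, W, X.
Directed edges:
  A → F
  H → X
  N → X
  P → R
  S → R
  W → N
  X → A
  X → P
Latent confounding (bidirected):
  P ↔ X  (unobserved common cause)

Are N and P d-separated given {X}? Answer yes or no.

No — N and P are d-connected given {X}.

Bayes-Ball from N | {X} reaches {H,P,R,W}.
P ∈ reach(N|{X}) ⇒ N ⊥̸ P | {X}.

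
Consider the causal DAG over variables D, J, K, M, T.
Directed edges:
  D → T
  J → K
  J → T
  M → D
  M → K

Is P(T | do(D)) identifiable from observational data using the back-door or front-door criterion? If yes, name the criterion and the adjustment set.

desc(D)\{D}={T}; candidates ⊆ {J,K,M}.
∅: D⊥T given ∅ in G with D→· removed — back-door holds.
P(T|do(D)) = P(T|D) — no adjustment needed.

P(T|do(D)): backdoor, adjust for ∅.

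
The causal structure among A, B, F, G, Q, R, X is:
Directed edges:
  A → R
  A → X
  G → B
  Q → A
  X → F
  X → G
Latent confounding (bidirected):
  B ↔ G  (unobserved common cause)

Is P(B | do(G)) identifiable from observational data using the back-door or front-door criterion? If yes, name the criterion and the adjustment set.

desc(G)\{G}={B}; candidates ⊆ {A,F,Q,R,X}.
G↔B: latent back-door arc(s) into G.
size 0: {}; under {} G still reaches {A,B,F,Q,R,X} ∋ B.
size 1: {A}, {F}, {Q} …(+2); under {A} G still reaches {B,F,X} ∋ B.
size 2: {A,F}, {A,Q}, {A,R} …(+7); under {A,F} G still reaches {B,X} ∋ B.
G↔B cannot be blocked by any observed set — no back-door set.
No mediator lies on a directed G→…→B path.
Neither criterion identifies P(B|do(G)) in this graph.

P(B|do(G)): not identifiable (no BD/FD set).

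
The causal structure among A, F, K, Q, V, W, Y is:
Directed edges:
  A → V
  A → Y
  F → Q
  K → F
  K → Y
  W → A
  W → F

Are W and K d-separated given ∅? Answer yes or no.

Bayes-Ball from W | ∅ reaches {A,F,Q,V,Y}.
K ∉ reach(W|∅) ⇒ W ⊥ K | ∅.

Yes — W ⊥ K | ∅.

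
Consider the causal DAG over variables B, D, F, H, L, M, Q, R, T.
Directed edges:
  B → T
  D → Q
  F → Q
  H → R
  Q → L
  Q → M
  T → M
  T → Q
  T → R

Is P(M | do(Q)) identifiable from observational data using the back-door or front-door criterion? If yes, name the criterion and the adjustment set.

desc(Q)\{Q}={L,M}; candidates ⊆ {B,D,F,H,R,T}.
size 0: {}; under {} Q still reaches {B,D,F,M,R,T} ∋ M.
{T}: Q⊥M given {T} in G with Q→· removed — back-door holds.
P(M|do(Q)) = Σ_{T} P(M|Q,T)·P(T).

P(M|do(Q)): backdoor, adjust for {T}.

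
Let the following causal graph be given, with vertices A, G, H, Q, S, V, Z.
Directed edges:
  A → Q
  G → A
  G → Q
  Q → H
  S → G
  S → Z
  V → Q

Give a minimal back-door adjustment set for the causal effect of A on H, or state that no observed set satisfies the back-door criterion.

desc(A)\{A}={H,Q}; candidates ⊆ {G,S,V,Z}.
size 0: {}; under {} A still reaches {G,H,Q,S,Z} ∋ H.
{G}: A⊥H given {G} in G with A→· removed — back-door holds.

A→H: minimal back-door set {G}.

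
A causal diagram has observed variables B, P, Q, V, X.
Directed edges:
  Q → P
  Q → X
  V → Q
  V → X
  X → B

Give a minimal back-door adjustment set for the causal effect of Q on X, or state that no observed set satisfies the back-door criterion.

desc(Q)\{Q}={B,P,X}; candidates ⊆ {V}.
size 0: {}; under {} Q still reaches {B,V,X} ∋ X.
{V}: Q⊥X given {V} in G with Q→· removed — back-door holds.

Q→X: minimal back-door set {V}.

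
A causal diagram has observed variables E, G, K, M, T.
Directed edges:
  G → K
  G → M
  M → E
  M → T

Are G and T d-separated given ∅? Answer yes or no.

No — G and T are d-connected given ∅.

Bayes-Ball from G | ∅ reaches {E,K,M,T}.
T ∈ reach(G|∅) ⇒ G ⊥̸ T | ∅.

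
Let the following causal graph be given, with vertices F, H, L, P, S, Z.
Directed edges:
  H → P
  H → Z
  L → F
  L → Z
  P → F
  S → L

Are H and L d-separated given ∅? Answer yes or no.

Yes — H ⊥ L | ∅.

Bayes-Ball from H | ∅ reaches {F,P,Z}.
L ∉ reach(H|∅) ⇒ H ⊥ L | ∅.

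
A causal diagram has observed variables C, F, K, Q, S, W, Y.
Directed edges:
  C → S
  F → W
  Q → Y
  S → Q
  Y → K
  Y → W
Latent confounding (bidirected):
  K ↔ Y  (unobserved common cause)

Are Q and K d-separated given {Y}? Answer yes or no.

Bayes-Ball from Q | {Y} reaches {C,K,S}.
K ∈ reach(Q|{Y}) ⇒ Q ⊥̸ K | {Y}.

No — Q and K are d-connected given {Y}.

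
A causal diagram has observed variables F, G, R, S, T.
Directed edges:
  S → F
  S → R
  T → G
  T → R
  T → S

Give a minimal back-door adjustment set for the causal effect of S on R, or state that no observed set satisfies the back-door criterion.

S→R: minimal back-door set {T}.

desc(S)\{S}={F,R}; candidates ⊆ {G,T}.
size 0: {}; under {} S still reaches {G,R,T} ∋ R.
{T}: S⊥R given {T} in G with S→· removed — back-door holds.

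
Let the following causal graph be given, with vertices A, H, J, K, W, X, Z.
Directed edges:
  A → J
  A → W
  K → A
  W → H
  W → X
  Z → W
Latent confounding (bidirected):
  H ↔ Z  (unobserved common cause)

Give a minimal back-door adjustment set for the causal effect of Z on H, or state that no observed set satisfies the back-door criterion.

Z→H: no observed back-door set.

desc(Z)\{Z}={H,W,X}; candidates ⊆ {A,J,K}.
Z↔H: latent back-door arc(s) into Z.
size 0: {}; under {} Z still reaches {H} ∋ H.
size 1: {A}, {J}, {K}; under {A} Z still reaches {H} ∋ H.
size 2: {A,J}, {A,K}, {J,K}; under {A,J} Z still reaches {H} ∋ H.
Z↔H cannot be blocked by any observed set — no back-door set.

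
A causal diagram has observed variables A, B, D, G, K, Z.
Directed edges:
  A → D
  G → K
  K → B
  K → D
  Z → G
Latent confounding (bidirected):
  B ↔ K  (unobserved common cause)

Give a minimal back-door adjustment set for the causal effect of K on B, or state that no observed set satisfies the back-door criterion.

K→B: no observed back-door set.

desc(K)\{K}={B,D}; candidates ⊆ {A,G,Z}.
K↔B: latent back-door arc(s) into K.
size 0: {}; under {} K still reaches {B,G,Z} ∋ B.
size 1: {A}, {G}, {Z}; under {A} K still reaches {B,G,Z} ∋ B.
size 2: {A,G}, {A,Z}, {G,Z}; under {A,G} K still reaches {B} ∋ B.
K↔B cannot be blocked by any observed set — no back-door set.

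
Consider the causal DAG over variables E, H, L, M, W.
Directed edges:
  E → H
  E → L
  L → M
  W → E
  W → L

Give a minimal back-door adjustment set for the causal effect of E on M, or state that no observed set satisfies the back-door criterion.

desc(E)\{E}={H,L,M}; candidates ⊆ {W}.
size 0: {}; under {} E still reaches {L,M,W} ∋ M.
{W}: E⊥M given {W} in G with E→· removed — back-door holds.

E→M: minimal back-door set {W}.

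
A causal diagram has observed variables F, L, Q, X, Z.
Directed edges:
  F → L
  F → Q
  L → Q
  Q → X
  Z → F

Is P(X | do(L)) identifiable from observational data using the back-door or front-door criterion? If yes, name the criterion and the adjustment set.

desc(L)\{L}={Q,X}; candidates ⊆ {F,Z}.
size 0: {}; under {} L still reaches {F,Q,X,Z} ∋ X.
{F}: L⊥X given {F} in G with L→· removed — back-door holds.
P(X|do(L)) = Σ_{F} P(X|L,F)·P(F).

P(X|do(L)): backdoor, adjust for {F}.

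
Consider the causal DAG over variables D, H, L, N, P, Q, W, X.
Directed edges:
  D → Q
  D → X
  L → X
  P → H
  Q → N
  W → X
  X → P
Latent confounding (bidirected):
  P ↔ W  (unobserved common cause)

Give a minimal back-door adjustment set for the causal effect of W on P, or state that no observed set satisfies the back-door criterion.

W→P: no observed back-door set.

desc(W)\{W}={H,P,X}; candidates ⊆ {D,L,N,Q}.
W↔P: latent back-door arc(s) into W.
size 0: {}; under {} W still reaches {H,P} ∋ P.
size 1: {D}, {L}, {N} …(+1); under {D} W still reaches {H,P} ∋ P.
size 2: {D,L}, {D,N}, {D,Q} …(+3); under {D,L} W still reaches {H,P} ∋ P.
W↔P cannot be blocked by any observed set — no back-door set.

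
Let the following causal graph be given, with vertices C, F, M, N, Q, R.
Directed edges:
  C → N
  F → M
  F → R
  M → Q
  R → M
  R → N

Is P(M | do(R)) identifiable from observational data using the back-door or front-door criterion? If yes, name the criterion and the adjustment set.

desc(R)\{R}={M,N,Q}; candidates ⊆ {C,F}.
size 0: {}; under {} R still reaches {F,M,Q} ∋ M.
{F}: R⊥M given {F} in G with R→· removed — back-door holds.
P(M|do(R)) = Σ_{F} P(M|R,F)·P(F).

P(M|do(R)): backdoor, adjust for {F}.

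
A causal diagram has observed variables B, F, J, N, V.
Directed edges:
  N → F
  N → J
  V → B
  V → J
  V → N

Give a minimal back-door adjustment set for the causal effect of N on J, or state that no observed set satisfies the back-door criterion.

desc(N)\{N}={F,J}; candidates ⊆ {B,V}.
size 0: {}; under {} N still reaches {B,J,V} ∋ J.
{V}: N⊥J given {V} in G with N→· removed — back-door holds.

N→J: minimal back-door set {V}.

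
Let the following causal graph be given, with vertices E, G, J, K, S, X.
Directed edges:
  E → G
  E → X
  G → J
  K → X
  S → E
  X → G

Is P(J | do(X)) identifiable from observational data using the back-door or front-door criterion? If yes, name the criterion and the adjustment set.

desc(X)\{X}={G,J}; candidates ⊆ {E,K,S}.
size 0: {}; under {} X still reaches {E,G,J,K,S} ∋ J.
{E}: X⊥J given {E} in G with X→· removed — back-door holds.
P(J|do(X)) = Σ_{E} P(J|X,E)·P(E).

P(J|do(X)): backdoor, adjust for {E}.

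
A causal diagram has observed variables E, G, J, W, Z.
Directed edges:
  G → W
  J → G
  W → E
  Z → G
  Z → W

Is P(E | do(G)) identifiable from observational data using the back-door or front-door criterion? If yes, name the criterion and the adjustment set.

desc(G)\{G}={E,W}; candidates ⊆ {J,Z}.
size 0: {}; under {} G still reaches {E,J,W,Z} ∋ E.
{Z}: G⊥E given {Z} in G with G→· removed — back-door holds.
P(E|do(G)) = Σ_{Z} P(E|G,Z)·P(Z).

P(E|do(G)): backdoor, adjust for {Z}.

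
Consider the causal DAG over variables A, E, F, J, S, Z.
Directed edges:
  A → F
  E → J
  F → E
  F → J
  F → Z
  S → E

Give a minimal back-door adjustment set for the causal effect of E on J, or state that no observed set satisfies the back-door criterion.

E→J: minimal back-door set {F}.

desc(E)\{E}={J}; candidates ⊆ {A,F,S,Z}.
size 0: {}; under {} E still reaches {A,F,J,S,Z} ∋ J.
{F}: E⊥J given {F} in G with E→· removed — back-door holds.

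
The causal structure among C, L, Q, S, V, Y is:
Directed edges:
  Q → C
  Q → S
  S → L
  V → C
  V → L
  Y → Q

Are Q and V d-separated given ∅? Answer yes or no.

Bayes-Ball from Q | ∅ reaches {C,L,S,Y}.
V ∉ reach(Q|∅) ⇒ Q ⊥ V | ∅.

Yes — Q ⊥ V | ∅.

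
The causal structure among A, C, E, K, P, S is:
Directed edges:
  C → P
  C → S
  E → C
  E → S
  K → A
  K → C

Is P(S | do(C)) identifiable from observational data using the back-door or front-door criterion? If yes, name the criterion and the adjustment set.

P(S|do(C)): backdoor, adjust for {E}.

desc(C)\{C}={P,S}; candidates ⊆ {A,E,K}.
size 0: {}; under {} C still reaches {A,E,K,S} ∋ S.
{E}: C⊥S given {E} in G with C→· removed — back-door holds.
P(S|do(C)) = Σ_{E} P(S|C,E)·P(E).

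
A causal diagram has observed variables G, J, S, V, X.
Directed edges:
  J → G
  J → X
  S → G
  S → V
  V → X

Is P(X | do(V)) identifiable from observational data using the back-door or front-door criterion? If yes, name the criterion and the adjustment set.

P(X|do(V)): backdoor, adjust for ∅.

desc(V)\{V}={X}; candidates ⊆ {G,J,S}.
∅: V⊥X given ∅ in G with V→· removed — back-door holds.
P(X|do(V)) = P(X|V) — no adjustment needed.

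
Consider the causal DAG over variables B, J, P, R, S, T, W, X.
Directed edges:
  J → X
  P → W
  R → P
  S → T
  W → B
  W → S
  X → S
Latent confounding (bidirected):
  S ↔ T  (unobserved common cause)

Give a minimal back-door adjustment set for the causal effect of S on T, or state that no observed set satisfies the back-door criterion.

S→T: no observed back-door set.

desc(S)\{S}={T}; candidates ⊆ {B,J,P,R,W,X}.
S↔T: latent back-door arc(s) into S.
size 0: {}; under {} S still reaches {B,J,P,R,T,W,X} ∋ T.
size 1: {B}, {J}, {P} …(+3); under {B} S still reaches {J,P,R,T,W,X} ∋ T.
size 2: {B,J}, {B,P}, {B,R} …(+12); under {B,J} S still reaches {P,R,T,W,X} ∋ T.
S↔T cannot be blocked by any observed set — no back-door set.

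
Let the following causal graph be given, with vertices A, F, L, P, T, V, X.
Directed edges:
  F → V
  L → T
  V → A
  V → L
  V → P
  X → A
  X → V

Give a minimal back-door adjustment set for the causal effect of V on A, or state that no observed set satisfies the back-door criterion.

V→A: minimal back-door set {X}.

desc(V)\{V}={A,L,P,T}; candidates ⊆ {F,X}.
size 0: {}; under {} V still reaches {A,F,X} ∋ A.
{X}: V⊥A given {X} in G with V→· removed — back-door holds.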